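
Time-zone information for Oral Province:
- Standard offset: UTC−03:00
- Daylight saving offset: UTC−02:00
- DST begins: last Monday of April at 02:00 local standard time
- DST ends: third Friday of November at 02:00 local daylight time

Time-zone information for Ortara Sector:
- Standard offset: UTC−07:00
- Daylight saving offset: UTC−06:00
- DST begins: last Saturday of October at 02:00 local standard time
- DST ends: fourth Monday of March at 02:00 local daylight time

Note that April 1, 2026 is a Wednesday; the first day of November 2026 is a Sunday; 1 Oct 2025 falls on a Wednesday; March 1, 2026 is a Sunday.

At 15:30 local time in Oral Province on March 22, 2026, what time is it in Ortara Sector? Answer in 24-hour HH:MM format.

1 April 2026 is a Wednesday, so Mondays fall on 6, 13, 20, 27; the last is April 27.
1 November 2026 is a Sunday, so the first Friday is November 6 and the third is November 20.
Daylight saving runs 27 April – 20 November; March 22, 2026 is outside that window, so Oral Province is on standard time at UTC−03:00.
15:30 Oral Province + 3h = 18:30 UTC.
1 October 2025 is a Wednesday, so Saturdays fall on 4, 11, 18, 25; the last is October 25.
1 March 2026 is a Sunday, so the first Monday is March 2 and the fourth is March 23.
At the standard offset (UTC−07:00), 18:30 UTC − 7h = 11:30 Ortara Sector standard time.
The standard-time date in Ortara Sector, March 22, 2026, lies within the daylight-saving period (25 October 2025 – 23 March 2026), so Ortara Sector is on daylight time, UTC−06:00.
18:30 UTC − 6h = 12:30 Ortara Sector.

12:30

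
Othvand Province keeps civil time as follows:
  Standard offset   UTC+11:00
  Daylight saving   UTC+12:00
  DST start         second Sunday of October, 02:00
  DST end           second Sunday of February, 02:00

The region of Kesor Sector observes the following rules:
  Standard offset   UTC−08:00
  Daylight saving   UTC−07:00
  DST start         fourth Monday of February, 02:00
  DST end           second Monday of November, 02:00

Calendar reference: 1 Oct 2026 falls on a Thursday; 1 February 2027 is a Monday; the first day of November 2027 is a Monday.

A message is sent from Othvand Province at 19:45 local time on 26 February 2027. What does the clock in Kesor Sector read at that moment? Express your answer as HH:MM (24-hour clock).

1 October 2026 is a Thursday, so the first Sunday is October 4 and the second is October 11.
1 February 2027 is a Monday, so the first Sunday is February 7 and the second is February 14.
Daylight saving runs 11 October 2026 – 14 February 2027; 26 February 2027 is outside that window, so Othvand Province is on standard time at UTC+11:00.
19:45 Othvand Province − 11h = 08:45 UTC.
1 February 2027 is a Monday, so the first Monday is February 1 and the fourth is February 22.
1 November 2027 is a Monday, so the first Monday is November 1 and the second is November 8.
At the standard offset (UTC−08:00), 08:45 UTC − 8h = 00:45 Kesor Sector standard time.
Daylight saving runs 22 February – 8 November; the standard-time date in Kesor Sector, 26 February 2027, is inside that window, so Kesor Sector is at UTC−07:00.
08:45 UTC − 7h = 01:45 Kesor Sector.

01:45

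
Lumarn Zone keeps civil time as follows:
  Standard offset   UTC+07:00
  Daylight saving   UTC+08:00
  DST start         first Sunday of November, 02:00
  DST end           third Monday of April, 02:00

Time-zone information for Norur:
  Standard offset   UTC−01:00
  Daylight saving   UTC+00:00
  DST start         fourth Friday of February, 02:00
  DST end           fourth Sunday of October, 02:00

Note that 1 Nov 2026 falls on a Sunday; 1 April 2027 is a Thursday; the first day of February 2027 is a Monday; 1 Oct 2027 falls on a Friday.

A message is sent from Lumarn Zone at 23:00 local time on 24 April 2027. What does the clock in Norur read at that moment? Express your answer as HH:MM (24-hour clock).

1 November 2026 is a Sunday, so the first Sunday is November 1.
1 April 2027 is a Thursday, so the first Monday is April 5 and the third is April 19.
24 April 2027 is outside the daylight-saving period (1 November 2026 – 19 April 2027), so Lumarn Zone is on standard time, UTC+07:00.
23:00 Lumarn Zone − 7h = 16:00 UTC.
1 February 2027 is a Monday, so the first Friday is February 5 and the fourth is February 26.
1 October 2027 is a Friday, so the first Sunday is October 3 and the fourth is October 24.
At the standard offset (UTC−01:00), 16:00 UTC − 1h = 15:00 Norur standard time.
Daylight saving runs 26 February – 24 October; the standard-time date in Norur, 24 April 2027, is inside that window, so Norur is at UTC+00:00.
16:00 UTC + 0h = 16:00 Norur.

16:00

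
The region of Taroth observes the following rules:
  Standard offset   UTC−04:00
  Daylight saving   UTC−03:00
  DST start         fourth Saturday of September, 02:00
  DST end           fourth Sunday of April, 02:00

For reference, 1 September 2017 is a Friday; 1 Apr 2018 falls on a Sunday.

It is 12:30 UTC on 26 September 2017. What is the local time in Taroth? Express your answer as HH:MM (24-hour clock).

09:30

1 September 2017 is a Friday, so the first Saturday is September 2 and the fourth is September 23.
1 April 2018 is a Sunday, so the first Sunday is April 1 and the fourth is April 22.
At the standard offset (UTC−04:00), 12:30 UTC − 4h = 08:30 Taroth standard time.
The standard-time date in Taroth, 26 September 2017, falls between 23 September 2017 and 22 April 2018, so daylight saving is in effect and Taroth is at UTC−03:00.
12:30 UTC − 3h = 09:30 local.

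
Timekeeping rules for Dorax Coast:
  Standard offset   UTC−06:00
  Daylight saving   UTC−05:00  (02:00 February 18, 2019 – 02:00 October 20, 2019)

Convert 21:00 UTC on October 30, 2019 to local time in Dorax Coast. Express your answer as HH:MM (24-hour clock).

15:00

At the standard offset (UTC−06:00), 21:00 UTC − 6h = 15:00 Dorax Coast standard time.
The standard-time date in Dorax Coast, October 30, 2019, does not fall between 18 February and 20 October, so daylight saving is not in effect and Dorax Coast is at UTC−06:00.
21:00 UTC − 6h = 15:00 local.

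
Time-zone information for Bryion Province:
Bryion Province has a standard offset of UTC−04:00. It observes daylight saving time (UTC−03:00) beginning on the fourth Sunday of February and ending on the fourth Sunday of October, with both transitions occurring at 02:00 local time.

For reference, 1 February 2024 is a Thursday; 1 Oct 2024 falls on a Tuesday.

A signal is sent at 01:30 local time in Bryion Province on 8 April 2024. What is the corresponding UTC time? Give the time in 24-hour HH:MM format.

04:30

1 February 2024 is a Thursday, so the first Sunday is February 4 and the fourth is February 25.
1 October 2024 is a Tuesday, so the first Sunday is October 6 and the fourth is October 27.
8 April 2024 falls between 25 February and 27 October, so daylight saving is in effect and Bryion Province is at UTC−03:00.
01:30 local + 3h = 04:30 UTC.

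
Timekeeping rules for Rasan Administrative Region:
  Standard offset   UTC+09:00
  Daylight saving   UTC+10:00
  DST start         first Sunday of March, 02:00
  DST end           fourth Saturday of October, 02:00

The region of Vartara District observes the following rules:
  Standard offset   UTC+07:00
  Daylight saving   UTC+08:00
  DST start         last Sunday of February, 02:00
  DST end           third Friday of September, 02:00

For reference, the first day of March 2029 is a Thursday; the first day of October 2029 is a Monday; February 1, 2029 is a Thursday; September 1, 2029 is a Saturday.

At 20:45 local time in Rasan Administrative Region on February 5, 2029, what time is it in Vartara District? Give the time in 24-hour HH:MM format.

1 March 2029 is a Thursday, so the first Sunday is March 4.
1 October 2029 is a Monday, so the first Saturday is October 6 and the fourth is October 27.
Daylight saving runs 4 March – 27 October; February 5, 2029 is outside that window, so Rasan Administrative Region is on standard time at UTC+09:00.
20:45 Rasan Administrative Region − 9h = 11:45 UTC.
1 February 2029 is a Thursday, so Sundays fall on 4, 11, 18, 25; the last is February 25.
1 September 2029 is a Saturday, so the first Friday is September 7 and the third is September 21.
At the standard offset (UTC+07:00), 11:45 UTC + 7h = 18:45 Vartara District standard time.
Daylight saving runs 25 February – 21 September; the standard-time date in Vartara District, February 5, 2029, is outside that window, so Vartara District is on standard time at UTC+07:00.
11:45 UTC + 7h = 18:45 Vartara District.

18:45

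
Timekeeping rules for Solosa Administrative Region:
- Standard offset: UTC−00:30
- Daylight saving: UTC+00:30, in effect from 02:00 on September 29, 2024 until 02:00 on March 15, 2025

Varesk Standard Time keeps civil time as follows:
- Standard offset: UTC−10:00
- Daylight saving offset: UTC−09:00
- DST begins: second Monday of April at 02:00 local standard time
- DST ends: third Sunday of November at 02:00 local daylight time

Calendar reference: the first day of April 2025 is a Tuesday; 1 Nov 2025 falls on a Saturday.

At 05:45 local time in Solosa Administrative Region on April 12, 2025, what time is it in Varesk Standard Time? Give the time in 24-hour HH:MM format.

April 12, 2025 is outside the daylight-saving period (29 September 2024 – 15 March 2025), so Solosa Administrative Region is on standard time, UTC−00:30.
05:45 Solosa Administrative Region + 0h30m = 06:15 UTC.
1 April 2025 is a Tuesday, so the first Monday is April 7 and the second is April 14.
1 November 2025 is a Saturday, so the first Sunday is November 2 and the third is November 16.
At the standard offset (UTC−10:00), 06:15 UTC − 10h = 20:15 Varesk Standard Time standard time (rolling into the previous day, 11 April 2025).
The standard-time date in Varesk Standard Time, April 11, 2025, is outside the daylight-saving period (14 April – 16 November), so Varesk Standard Time is on standard time, UTC−10:00.
06:15 UTC − 10h = 20:15 Varesk Standard Time (rolling into the previous day, 11 April 2025).

20:15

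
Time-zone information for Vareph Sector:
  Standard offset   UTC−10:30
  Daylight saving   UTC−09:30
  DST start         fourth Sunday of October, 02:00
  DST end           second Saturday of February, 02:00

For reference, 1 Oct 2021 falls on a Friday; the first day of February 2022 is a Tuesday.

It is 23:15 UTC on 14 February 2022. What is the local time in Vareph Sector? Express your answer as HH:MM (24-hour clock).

1 October 2021 is a Friday, so the first Sunday is October 3 and the fourth is October 24.
1 February 2022 is a Tuesday, so the first Saturday is February 5 and the second is February 12.
At the standard offset (UTC−10:30), 23:15 UTC − 10h30m = 12:45 Vareph Sector standard time.
Daylight saving runs 24 October 2021 – 12 February 2022; the standard-time date in Vareph Sector, 14 February 2022, is outside that window, so Vareph Sector is on standard time at UTC−10:30.
23:15 UTC − 10h30m = 12:45 local.

12:45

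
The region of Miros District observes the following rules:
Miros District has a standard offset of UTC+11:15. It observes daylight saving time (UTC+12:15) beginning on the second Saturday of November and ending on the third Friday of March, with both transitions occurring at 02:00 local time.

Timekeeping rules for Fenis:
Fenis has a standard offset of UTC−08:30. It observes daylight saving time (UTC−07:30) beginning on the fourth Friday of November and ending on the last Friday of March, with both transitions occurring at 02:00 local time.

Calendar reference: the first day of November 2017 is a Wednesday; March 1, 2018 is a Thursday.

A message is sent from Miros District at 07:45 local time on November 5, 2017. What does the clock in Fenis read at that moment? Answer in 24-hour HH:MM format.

1 November 2017 is a Wednesday, so the first Saturday is November 4 and the second is November 11.
1 March 2018 is a Thursday, so the first Friday is March 2 and the third is March 16.
Daylight saving runs 11 November 2017 – 16 March 2018; November 5, 2017 is outside that window, so Miros District is on standard time at UTC+11:15.
07:45 Miros District − 11h15m = 20:30 UTC (rolling into the previous day, 4 November 2017).
1 November 2017 is a Wednesday, so the first Friday is November 3 and the fourth is November 24.
1 March 2018 is a Thursday, so Fridays fall on 2, 9, 16, 23, 30; the last is March 30.
At the standard offset (UTC−08:30), 20:30 UTC − 8h30m = 12:00 Fenis standard time.
Daylight saving runs 24 November 2017 – 30 March 2018; the standard-time date in Fenis, November 4, 2017, is outside that window, so Fenis is on standard time at UTC−08:30.
20:30 UTC − 8h30m = 12:00 Fenis.

12:00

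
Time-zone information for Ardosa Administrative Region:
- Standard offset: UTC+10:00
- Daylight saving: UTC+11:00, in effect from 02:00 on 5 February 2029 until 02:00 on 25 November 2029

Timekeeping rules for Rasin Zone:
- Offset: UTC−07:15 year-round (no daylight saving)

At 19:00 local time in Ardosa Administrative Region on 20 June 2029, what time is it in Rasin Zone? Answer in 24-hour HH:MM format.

00:45

Daylight saving runs 5 February – 25 November; 20 June 2029 is inside that window, so Ardosa Administrative Region is at UTC+11:00.
19:00 Ardosa Administrative Region − 11h = 08:00 UTC.
Rasin Zone has no daylight saving, so its offset is UTC−07:15 year-round.
08:00 UTC − 7h15m = 00:45 Rasin Zone.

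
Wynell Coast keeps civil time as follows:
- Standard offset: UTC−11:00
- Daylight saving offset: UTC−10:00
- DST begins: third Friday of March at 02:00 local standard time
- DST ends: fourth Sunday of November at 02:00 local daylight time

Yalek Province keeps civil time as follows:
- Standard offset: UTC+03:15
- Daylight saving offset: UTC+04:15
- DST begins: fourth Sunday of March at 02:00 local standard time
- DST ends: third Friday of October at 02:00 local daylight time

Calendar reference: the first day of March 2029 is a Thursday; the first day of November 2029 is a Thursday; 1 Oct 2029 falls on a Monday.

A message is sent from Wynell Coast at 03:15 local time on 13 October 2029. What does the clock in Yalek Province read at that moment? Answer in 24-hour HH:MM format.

1 March 2029 is a Thursday, so the first Friday is March 2 and the third is March 16.
1 November 2029 is a Thursday, so the first Sunday is November 4 and the fourth is November 25.
13 October 2029 falls between 16 March and 25 November, so daylight saving is in effect and Wynell Coast is at UTC−10:00.
03:15 Wynell Coast + 10h = 13:15 UTC.
1 March 2029 is a Thursday, so the first Sunday is March 4 and the fourth is March 25.
1 October 2029 is a Monday, so the first Friday is October 5 and the third is October 19.
At the standard offset (UTC+03:15), 13:15 UTC + 3h15m = 16:30 Yalek Province standard time.
The standard-time date in Yalek Province, 13 October 2029, lies within the daylight-saving period (25 March – 19 October), so Yalek Province is on daylight time, UTC+04:15.
13:15 UTC + 4h15m = 17:30 Yalek Province.

17:30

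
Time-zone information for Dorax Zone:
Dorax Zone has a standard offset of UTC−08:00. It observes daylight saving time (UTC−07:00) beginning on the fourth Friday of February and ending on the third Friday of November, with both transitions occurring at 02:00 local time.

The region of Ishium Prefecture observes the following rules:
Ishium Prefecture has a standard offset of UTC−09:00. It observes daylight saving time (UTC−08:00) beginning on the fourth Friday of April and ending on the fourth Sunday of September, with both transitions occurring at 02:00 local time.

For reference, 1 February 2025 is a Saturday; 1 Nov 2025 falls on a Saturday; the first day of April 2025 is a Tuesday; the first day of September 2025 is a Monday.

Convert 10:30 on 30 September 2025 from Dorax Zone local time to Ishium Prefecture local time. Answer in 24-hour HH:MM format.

1 February 2025 is a Saturday, so the first Friday is February 7 and the fourth is February 28.
1 November 2025 is a Saturday, so the first Friday is November 7 and the third is November 21.
Daylight saving runs 28 February – 21 November; 30 September 2025 is inside that window, so Dorax Zone is at UTC−07:00.
10:30 Dorax Zone + 7h = 17:30 UTC.
1 April 2025 is a Tuesday, so the first Friday is April 4 and the fourth is April 25.
1 September 2025 is a Monday, so the first Sunday is September 7 and the fourth is September 28.
At the standard offset (UTC−09:00), 17:30 UTC − 9h = 08:30 Ishium Prefecture standard time.
Daylight saving runs 25 April – 28 September; the standard-time date in Ishium Prefecture, 30 September 2025, is outside that window, so Ishium Prefecture is on standard time at UTC−09:00.
17:30 UTC − 9h = 08:30 Ishium Prefecture.

08:30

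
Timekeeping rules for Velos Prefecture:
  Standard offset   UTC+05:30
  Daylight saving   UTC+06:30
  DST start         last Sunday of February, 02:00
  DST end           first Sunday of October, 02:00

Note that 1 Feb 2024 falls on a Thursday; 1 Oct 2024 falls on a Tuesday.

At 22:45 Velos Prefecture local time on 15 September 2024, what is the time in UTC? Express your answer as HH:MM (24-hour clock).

16:15

1 February 2024 is a Thursday, so Sundays fall on 4, 11, 18, 25; the last is February 25.
1 October 2024 is a Tuesday, so the first Sunday is October 6.
15 September 2024 lies within the daylight-saving period (25 February – 6 October), so Velos Prefecture is on daylight time, UTC+06:30.
22:45 local − 6h30m = 16:15 UTC.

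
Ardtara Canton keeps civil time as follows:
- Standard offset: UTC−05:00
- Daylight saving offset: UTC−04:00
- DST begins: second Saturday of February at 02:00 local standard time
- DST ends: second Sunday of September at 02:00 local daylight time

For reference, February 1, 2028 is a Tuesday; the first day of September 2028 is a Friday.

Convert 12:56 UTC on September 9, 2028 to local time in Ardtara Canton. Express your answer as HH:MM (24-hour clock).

1 February 2028 is a Tuesday, so the first Saturday is February 5 and the second is February 12.
1 September 2028 is a Friday, so the first Sunday is September 3 and the second is September 10.
At the standard offset (UTC−05:00), 12:56 UTC − 5h = 07:56 Ardtara Canton standard time.
The standard-time date in Ardtara Canton, September 9, 2028, falls between 12 February and 10 September, so daylight saving is in effect and Ardtara Canton is at UTC−04:00.
12:56 UTC − 4h = 08:56 local.

08:56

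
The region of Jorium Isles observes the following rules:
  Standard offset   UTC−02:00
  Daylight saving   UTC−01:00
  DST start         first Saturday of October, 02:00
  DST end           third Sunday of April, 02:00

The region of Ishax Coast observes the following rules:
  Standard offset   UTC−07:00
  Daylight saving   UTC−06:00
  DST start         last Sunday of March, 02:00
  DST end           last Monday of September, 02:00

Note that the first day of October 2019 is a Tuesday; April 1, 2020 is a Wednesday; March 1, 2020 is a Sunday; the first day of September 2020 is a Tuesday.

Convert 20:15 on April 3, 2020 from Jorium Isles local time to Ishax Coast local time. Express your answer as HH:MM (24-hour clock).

1 October 2019 is a Tuesday, so the first Saturday is October 5.
1 April 2020 is a Wednesday, so the first Sunday is April 5 and the third is April 19.
April 3, 2020 falls between 5 October 2019 and 19 April 2020, so daylight saving is in effect and Jorium Isles is at UTC−01:00.
20:15 Jorium Isles + 1h = 21:15 UTC.
1 March 2020 is a Sunday, so Sundays fall on 1, 8, 15, 22, 29; the last is March 29.
1 September 2020 is a Tuesday, so Mondays fall on 7, 14, 21, 28; the last is September 28.
At the standard offset (UTC−07:00), 21:15 UTC − 7h = 14:15 Ishax Coast standard time.
The standard-time date in Ishax Coast, April 3, 2020, lies within the daylight-saving period (29 March – 28 September), so Ishax Coast is on daylight time, UTC−06:00.
21:15 UTC − 6h = 15:15 Ishax Coast.

15:15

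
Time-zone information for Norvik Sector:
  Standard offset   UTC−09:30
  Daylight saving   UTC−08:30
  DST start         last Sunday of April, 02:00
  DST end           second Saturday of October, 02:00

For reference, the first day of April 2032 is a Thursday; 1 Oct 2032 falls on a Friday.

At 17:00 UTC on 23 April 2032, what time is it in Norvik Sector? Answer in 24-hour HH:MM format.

1 April 2032 is a Thursday, so Sundays fall on 4, 11, 18, 25; the last is April 25.
1 October 2032 is a Friday, so the first Saturday is October 2 and the second is October 9.
At the standard offset (UTC−09:30), 17:00 UTC − 9h30m = 07:30 Norvik Sector standard time.
Daylight saving runs 25 April – 9 October; the standard-time date in Norvik Sector, 23 April 2032, is outside that window, so Norvik Sector is on standard time at UTC−09:30.
17:00 UTC − 9h30m = 07:30 local.

07:30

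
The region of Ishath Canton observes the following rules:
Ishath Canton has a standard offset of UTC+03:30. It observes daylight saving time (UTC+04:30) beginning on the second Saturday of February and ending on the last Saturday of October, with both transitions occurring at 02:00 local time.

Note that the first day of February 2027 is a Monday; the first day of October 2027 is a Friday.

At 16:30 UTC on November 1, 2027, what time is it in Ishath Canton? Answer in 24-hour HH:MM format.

1 February 2027 is a Monday, so the first Saturday is February 6 and the second is February 13.
1 October 2027 is a Friday, so Saturdays fall on 2, 9, 16, 23, 30; the last is October 30.
At the standard offset (UTC+03:30), 16:30 UTC + 3h30m = 20:00 Ishath Canton standard time.
The standard-time date in Ishath Canton, November 1, 2027, is outside the daylight-saving period (13 February – 30 October), so Ishath Canton is on standard time, UTC+03:30.
16:30 UTC + 3h30m = 20:00 local.

20:00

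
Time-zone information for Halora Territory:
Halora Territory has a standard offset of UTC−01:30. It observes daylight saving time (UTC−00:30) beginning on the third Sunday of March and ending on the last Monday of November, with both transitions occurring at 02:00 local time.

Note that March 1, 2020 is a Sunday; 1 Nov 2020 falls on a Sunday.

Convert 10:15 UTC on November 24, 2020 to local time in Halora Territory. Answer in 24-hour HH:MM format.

1 March 2020 is a Sunday, so the first Sunday is March 1 and the third is March 15.
1 November 2020 is a Sunday, so Mondays fall on 2, 9, 16, 23, 30; the last is November 30.
At the standard offset (UTC−01:30), 10:15 UTC − 1h30m = 08:45 Halora Territory standard time.
Daylight saving runs 15 March – 30 November; the standard-time date in Halora Territory, November 24, 2020, is inside that window, so Halora Territory is at UTC−00:30.
10:15 UTC − 0h30m = 09:45 local.

09:45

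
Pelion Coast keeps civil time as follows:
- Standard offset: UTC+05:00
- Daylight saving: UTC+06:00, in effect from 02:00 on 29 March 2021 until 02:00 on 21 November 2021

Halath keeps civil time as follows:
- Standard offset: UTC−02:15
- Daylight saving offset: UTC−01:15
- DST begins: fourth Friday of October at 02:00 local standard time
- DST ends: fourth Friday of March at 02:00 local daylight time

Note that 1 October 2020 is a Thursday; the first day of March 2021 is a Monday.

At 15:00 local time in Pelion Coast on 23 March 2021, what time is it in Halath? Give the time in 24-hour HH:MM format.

08:45

23 March 2021 is outside the daylight-saving period (29 March – 21 November), so Pelion Coast is on standard time, UTC+05:00.
15:00 Pelion Coast − 5h = 10:00 UTC.
1 October 2020 is a Thursday, so the first Friday is October 2 and the fourth is October 23.
1 March 2021 is a Monday, so the first Friday is March 5 and the fourth is March 26.
At the standard offset (UTC−02:15), 10:00 UTC − 2h15m = 07:45 Halath standard time.
The standard-time date in Halath, 23 March 2021, falls between 23 October 2020 and 26 March 2021, so daylight saving is in effect and Halath is at UTC−01:15.
10:00 UTC − 1h15m = 08:45 Halath.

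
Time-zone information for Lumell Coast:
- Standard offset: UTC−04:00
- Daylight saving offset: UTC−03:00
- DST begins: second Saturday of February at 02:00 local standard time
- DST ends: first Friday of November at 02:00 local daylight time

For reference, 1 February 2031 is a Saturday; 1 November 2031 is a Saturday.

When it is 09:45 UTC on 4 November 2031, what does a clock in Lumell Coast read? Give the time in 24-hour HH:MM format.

06:45

1 February 2031 is a Saturday, so the first Saturday is February 1 and the second is February 8.
1 November 2031 is a Saturday, so the first Friday is November 7.
At the standard offset (UTC−04:00), 09:45 UTC − 4h = 05:45 Lumell Coast standard time.
Daylight saving runs 8 February – 7 November; the standard-time date in Lumell Coast, 4 November 2031, is inside that window, so Lumell Coast is at UTC−03:00.
09:45 UTC − 3h = 06:45 local.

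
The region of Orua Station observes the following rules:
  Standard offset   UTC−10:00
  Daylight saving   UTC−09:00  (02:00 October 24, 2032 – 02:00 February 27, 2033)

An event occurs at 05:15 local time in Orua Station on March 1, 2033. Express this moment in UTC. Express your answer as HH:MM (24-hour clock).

Daylight saving runs 24 October 2032 – 27 February 2033; March 1, 2033 is outside that window, so Orua Station is on standard time at UTC−10:00.
05:15 local + 10h = 15:15 UTC.

15:15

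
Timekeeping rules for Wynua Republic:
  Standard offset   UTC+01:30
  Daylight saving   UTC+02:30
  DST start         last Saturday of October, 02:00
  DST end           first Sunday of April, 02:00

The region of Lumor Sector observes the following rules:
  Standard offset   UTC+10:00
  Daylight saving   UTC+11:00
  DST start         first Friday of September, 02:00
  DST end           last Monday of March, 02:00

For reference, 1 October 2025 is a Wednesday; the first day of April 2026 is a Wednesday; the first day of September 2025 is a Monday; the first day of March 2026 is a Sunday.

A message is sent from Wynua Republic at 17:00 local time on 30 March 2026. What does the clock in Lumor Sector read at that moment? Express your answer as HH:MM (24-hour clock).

1 October 2025 is a Wednesday, so Saturdays fall on 4, 11, 18, 25; the last is October 25.
1 April 2026 is a Wednesday, so the first Sunday is April 5.
Daylight saving runs 25 October 2025 – 5 April 2026; 30 March 2026 is inside that window, so Wynua Republic is at UTC+02:30.
17:00 Wynua Republic − 2h30m = 14:30 UTC.
1 September 2025 is a Monday, so the first Friday is September 5.
1 March 2026 is a Sunday, so Mondays fall on 2, 9, 16, 23, 30; the last is March 30.
At the standard offset (UTC+10:00), 14:30 UTC + 10h = 00:30 Lumor Sector standard time (rolling into the next day, 31 March 2026).
The standard-time date in Lumor Sector, 31 March 2026, does not fall between 5 September 2025 and 30 March 2026, so daylight saving is not in effect and Lumor Sector is at UTC+10:00.
14:30 UTC + 10h = 00:30 Lumor Sector (rolling into the next day, 31 March 2026).

00:30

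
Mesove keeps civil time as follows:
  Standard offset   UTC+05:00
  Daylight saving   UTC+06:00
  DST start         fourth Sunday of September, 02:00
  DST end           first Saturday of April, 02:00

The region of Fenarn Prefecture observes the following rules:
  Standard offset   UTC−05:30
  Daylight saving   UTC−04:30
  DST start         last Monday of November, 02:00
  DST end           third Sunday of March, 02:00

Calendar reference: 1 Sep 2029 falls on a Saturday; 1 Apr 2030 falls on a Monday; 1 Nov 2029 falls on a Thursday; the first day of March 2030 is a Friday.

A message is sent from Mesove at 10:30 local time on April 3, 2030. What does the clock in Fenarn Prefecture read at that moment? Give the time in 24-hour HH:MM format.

1 September 2029 is a Saturday, so the first Sunday is September 2 and the fourth is September 23.
1 April 2030 is a Monday, so the first Saturday is April 6.
Daylight saving runs 23 September 2029 – 6 April 2030; April 3, 2030 is inside that window, so Mesove is at UTC+06:00.
10:30 Mesove − 6h = 04:30 UTC.
1 November 2029 is a Thursday, so Mondays fall on 5, 12, 19, 26; the last is November 26.
1 March 2030 is a Friday, so the first Sunday is March 3 and the third is March 17.
At the standard offset (UTC−05:30), 04:30 UTC − 5h30m = 23:00 Fenarn Prefecture standard time (rolling into the previous day, 2 April 2030).
The standard-time date in Fenarn Prefecture, April 2, 2030, does not fall between 26 November 2029 and 17 March 2030, so daylight saving is not in effect and Fenarn Prefecture is at UTC−05:30.
04:30 UTC − 5h30m = 23:00 Fenarn Prefecture (rolling into the previous day, 2 April 2030).

23:00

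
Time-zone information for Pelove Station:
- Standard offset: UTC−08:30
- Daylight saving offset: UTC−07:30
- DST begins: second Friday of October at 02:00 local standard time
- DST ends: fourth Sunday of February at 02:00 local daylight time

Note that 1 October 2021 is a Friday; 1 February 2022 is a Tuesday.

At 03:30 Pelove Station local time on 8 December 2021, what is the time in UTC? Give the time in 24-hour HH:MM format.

1 October 2021 is a Friday, so the first Friday is October 1 and the second is October 8.
1 February 2022 is a Tuesday, so the first Sunday is February 6 and the fourth is February 27.
8 December 2021 falls between 8 October 2021 and 27 February 2022, so daylight saving is in effect and Pelove Station is at UTC−07:30.
03:30 local + 7h30m = 11:00 UTC.

11:00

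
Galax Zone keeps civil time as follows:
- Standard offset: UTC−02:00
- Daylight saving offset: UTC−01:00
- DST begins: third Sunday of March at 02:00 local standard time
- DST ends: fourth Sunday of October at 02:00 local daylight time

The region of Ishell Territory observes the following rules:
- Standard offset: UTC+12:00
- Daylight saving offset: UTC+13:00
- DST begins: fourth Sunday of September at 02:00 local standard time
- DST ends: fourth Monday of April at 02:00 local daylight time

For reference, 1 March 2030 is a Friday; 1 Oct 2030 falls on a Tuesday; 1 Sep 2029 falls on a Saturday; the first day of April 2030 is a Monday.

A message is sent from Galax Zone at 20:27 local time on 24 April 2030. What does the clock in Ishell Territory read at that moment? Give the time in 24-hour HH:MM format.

09:27

1 March 2030 is a Friday, so the first Sunday is March 3 and the third is March 17.
1 October 2030 is a Tuesday, so the first Sunday is October 6 and the fourth is October 27.
24 April 2030 falls between 17 March and 27 October, so daylight saving is in effect and Galax Zone is at UTC−01:00.
20:27 Galax Zone + 1h = 21:27 UTC.
1 September 2029 is a Saturday, so the first Sunday is September 2 and the fourth is September 23.
1 April 2030 is a Monday, so the first Monday is April 1 and the fourth is April 22.
At the standard offset (UTC+12:00), 21:27 UTC + 12h = 09:27 Ishell Territory standard time (rolling into the next day, 25 April 2030).
The standard-time date in Ishell Territory, 25 April 2030, does not fall between 23 September 2029 and 22 April 2030, so daylight saving is not in effect and Ishell Territory is at UTC+12:00.
21:27 UTC + 12h = 09:27 Ishell Territory (rolling into the next day, 25 April 2030).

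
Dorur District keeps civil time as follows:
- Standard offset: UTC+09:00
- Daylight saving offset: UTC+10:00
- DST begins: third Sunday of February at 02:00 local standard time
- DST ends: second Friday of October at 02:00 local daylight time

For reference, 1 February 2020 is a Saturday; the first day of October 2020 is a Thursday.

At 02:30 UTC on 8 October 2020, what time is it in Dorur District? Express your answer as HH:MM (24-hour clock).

12:30

1 February 2020 is a Saturday, so the first Sunday is February 2 and the third is February 16.
1 October 2020 is a Thursday, so the first Friday is October 2 and the second is October 9.
At the standard offset (UTC+09:00), 02:30 UTC + 9h = 11:30 Dorur District standard time.
Daylight saving runs 16 February – 9 October; the standard-time date in Dorur District, 8 October 2020, is inside that window, so Dorur District is at UTC+10:00.
02:30 UTC + 10h = 12:30 local.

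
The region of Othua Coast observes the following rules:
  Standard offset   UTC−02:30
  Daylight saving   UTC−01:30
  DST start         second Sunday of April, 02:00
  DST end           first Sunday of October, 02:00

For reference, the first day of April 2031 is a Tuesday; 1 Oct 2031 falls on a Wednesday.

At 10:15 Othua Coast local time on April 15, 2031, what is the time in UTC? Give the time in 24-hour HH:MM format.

1 April 2031 is a Tuesday, so the first Sunday is April 6 and the second is April 13.
1 October 2031 is a Wednesday, so the first Sunday is October 5.
Daylight saving runs 13 April – 5 October; April 15, 2031 is inside that window, so Othua Coast is at UTC−01:30.
10:15 local + 1h30m = 11:45 UTC.

11:45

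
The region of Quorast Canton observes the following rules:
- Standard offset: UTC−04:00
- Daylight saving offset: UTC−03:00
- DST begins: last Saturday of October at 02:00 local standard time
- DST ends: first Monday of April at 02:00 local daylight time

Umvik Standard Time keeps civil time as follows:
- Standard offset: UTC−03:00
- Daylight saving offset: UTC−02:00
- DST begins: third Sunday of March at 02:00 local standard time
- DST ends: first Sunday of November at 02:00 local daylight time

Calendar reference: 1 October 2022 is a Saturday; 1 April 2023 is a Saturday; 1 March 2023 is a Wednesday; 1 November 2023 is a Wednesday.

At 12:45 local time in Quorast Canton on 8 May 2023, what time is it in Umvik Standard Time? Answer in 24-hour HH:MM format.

1 October 2022 is a Saturday, so Saturdays fall on 1, 8, 15, 22, 29; the last is October 29.
1 April 2023 is a Saturday, so the first Monday is April 3.
8 May 2023 does not fall between 29 October 2022 and 3 April 2023, so daylight saving is not in effect and Quorast Canton is at UTC−04:00.
12:45 Quorast Canton + 4h = 16:45 UTC.
1 March 2023 is a Wednesday, so the first Sunday is March 5 and the third is March 19.
1 November 2023 is a Wednesday, so the first Sunday is November 5.
At the standard offset (UTC−03:00), 16:45 UTC − 3h = 13:45 Umvik Standard Time standard time.
The standard-time date in Umvik Standard Time, 8 May 2023, falls between 19 March and 5 November, so daylight saving is in effect and Umvik Standard Time is at UTC−02:00.
16:45 UTC − 2h = 14:45 Umvik Standard Time.

14:45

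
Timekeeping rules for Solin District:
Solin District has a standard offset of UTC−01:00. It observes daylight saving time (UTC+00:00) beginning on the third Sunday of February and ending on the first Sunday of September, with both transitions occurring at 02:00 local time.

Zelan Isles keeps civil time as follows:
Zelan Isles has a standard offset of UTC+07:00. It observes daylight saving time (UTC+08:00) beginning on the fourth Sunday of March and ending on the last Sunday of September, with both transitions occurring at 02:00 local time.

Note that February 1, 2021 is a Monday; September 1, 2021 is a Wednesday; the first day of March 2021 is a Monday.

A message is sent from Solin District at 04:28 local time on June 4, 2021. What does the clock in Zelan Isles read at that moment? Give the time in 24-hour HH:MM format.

1 February 2021 is a Monday, so the first Sunday is February 7 and the third is February 21.
1 September 2021 is a Wednesday, so the first Sunday is September 5.
June 4, 2021 lies within the daylight-saving period (21 February – 5 September), so Solin District is on daylight time, UTC+00:00.
04:28 Solin District − 0h = 04:28 UTC.
1 March 2021 is a Monday, so the first Sunday is March 7 and the fourth is March 28.
1 September 2021 is a Wednesday, so Sundays fall on 5, 12, 19, 26; the last is September 26.
At the standard offset (UTC+07:00), 04:28 UTC + 7h = 11:28 Zelan Isles standard time.
The standard-time date in Zelan Isles, June 4, 2021, falls between 28 March and 26 September, so daylight saving is in effect and Zelan Isles is at UTC+08:00.
04:28 UTC + 8h = 12:28 Zelan Isles.

12:28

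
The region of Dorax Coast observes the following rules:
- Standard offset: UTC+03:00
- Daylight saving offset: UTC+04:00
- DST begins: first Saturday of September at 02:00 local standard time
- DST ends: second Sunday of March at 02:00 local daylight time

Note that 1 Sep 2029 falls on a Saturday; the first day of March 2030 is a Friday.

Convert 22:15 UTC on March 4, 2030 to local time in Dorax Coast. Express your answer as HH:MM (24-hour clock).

1 September 2029 is a Saturday, so the first Saturday is September 1.
1 March 2030 is a Friday, so the first Sunday is March 3 and the second is March 10.
At the standard offset (UTC+03:00), 22:15 UTC + 3h = 01:15 Dorax Coast standard time (rolling into the next day, 5 March 2030).
The standard-time date in Dorax Coast, March 5, 2030, lies within the daylight-saving period (1 September 2029 – 10 March 2030), so Dorax Coast is on daylight time, UTC+04:00.
22:15 UTC + 4h = 02:15 local (rolling into the next day, 5 March 2030).

02:15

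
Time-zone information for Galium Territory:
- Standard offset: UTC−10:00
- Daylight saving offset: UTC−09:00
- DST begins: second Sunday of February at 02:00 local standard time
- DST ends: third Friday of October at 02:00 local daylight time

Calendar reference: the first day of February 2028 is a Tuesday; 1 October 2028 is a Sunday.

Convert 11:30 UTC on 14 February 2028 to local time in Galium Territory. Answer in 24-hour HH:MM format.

1 February 2028 is a Tuesday, so the first Sunday is February 6 and the second is February 13.
1 October 2028 is a Sunday, so the first Friday is October 6 and the third is October 20.
At the standard offset (UTC−10:00), 11:30 UTC − 10h = 01:30 Galium Territory standard time.
The standard-time date in Galium Territory, 14 February 2028, falls between 13 February and 20 October, so daylight saving is in effect and Galium Territory is at UTC−09:00.
11:30 UTC − 9h = 02:30 local.

02:30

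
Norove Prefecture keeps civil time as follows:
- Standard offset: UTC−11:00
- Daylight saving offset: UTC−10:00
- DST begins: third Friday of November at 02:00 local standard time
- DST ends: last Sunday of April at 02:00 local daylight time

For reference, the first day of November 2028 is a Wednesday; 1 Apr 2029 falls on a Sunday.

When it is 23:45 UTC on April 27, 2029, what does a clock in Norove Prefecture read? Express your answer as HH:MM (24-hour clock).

1 November 2028 is a Wednesday, so the first Friday is November 3 and the third is November 17.
1 April 2029 is a Sunday, so Sundays fall on 1, 8, 15, 22, 29; the last is April 29.
At the standard offset (UTC−11:00), 23:45 UTC − 11h = 12:45 Norove Prefecture standard time.
Daylight saving runs 17 November 2028 – 29 April 2029; the standard-time date in Norove Prefecture, April 27, 2029, is inside that window, so Norove Prefecture is at UTC−10:00.
23:45 UTC − 10h = 13:45 local.

13:45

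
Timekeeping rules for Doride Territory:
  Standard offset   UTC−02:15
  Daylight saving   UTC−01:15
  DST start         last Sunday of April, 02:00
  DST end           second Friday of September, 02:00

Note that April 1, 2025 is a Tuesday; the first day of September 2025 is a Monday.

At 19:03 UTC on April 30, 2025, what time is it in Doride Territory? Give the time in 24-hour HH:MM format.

1 April 2025 is a Tuesday, so Sundays fall on 6, 13, 20, 27; the last is April 27.
1 September 2025 is a Monday, so the first Friday is September 5 and the second is September 12.
At the standard offset (UTC−02:15), 19:03 UTC − 2h15m = 16:48 Doride Territory standard time.
The standard-time date in Doride Territory, April 30, 2025, falls between 27 April and 12 September, so daylight saving is in effect and Doride Territory is at UTC−01:15.
19:03 UTC − 1h15m = 17:48 local.

17:48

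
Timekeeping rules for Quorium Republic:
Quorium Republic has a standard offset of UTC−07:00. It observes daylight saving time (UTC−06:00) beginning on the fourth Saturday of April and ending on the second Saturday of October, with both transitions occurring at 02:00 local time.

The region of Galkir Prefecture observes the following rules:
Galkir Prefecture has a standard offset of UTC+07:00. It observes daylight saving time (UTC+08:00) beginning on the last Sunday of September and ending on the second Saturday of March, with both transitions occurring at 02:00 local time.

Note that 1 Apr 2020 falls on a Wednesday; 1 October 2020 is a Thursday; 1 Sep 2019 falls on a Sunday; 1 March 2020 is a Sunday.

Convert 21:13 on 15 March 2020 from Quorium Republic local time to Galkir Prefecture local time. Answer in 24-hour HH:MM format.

11:13

1 April 2020 is a Wednesday, so the first Saturday is April 4 and the fourth is April 25.
1 October 2020 is a Thursday, so the first Saturday is October 3 and the second is October 10.
15 March 2020 is outside the daylight-saving period (25 April – 10 October), so Quorium Republic is on standard time, UTC−07:00.
21:13 Quorium Republic + 7h = 04:13 UTC (rolling into the next day, 16 March 2020).
1 September 2019 is a Sunday, so Sundays fall on 1, 8, 15, 22, 29; the last is September 29.
1 March 2020 is a Sunday, so the first Saturday is March 7 and the second is March 14.
At the standard offset (UTC+07:00), 04:13 UTC + 7h = 11:13 Galkir Prefecture standard time.
The standard-time date in Galkir Prefecture, 16 March 2020, is outside the daylight-saving period (29 September 2019 – 14 March 2020), so Galkir Prefecture is on standard time, UTC+07:00.
04:13 UTC + 7h = 11:13 Galkir Prefecture.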